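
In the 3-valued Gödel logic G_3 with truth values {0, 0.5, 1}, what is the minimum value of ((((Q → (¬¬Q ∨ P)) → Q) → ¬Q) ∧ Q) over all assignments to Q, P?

The minimum is attained at Q = 0, P = 0:
  ¬Q: Gödel ¬ of 0 = 1 (operand is 0)
  ¬¬Q: Gödel ¬ of 1 = 0 (operand ≠ 0)
  (¬¬Q ∨ P) = max(0, 0) = 0
  (Q → (¬¬Q ∨ P)): 0 ≤ 0, so result = 1
  ((Q → (¬¬Q ∨ P)) → Q): 1 > 0, so result = 0
  ¬Q: Gödel ¬ of 0 = 1 (operand is 0)
  (((Q → (¬¬Q ∨ P)) → Q) → ¬Q): 0 ≤ 1, so result = 1
  ((((Q → (¬¬Q ∨ P)) → Q) → ¬Q) ∧ Q) = min(1, 0) = 0
Checking all 9 assignments confirms none give a value below 0.00.

0.00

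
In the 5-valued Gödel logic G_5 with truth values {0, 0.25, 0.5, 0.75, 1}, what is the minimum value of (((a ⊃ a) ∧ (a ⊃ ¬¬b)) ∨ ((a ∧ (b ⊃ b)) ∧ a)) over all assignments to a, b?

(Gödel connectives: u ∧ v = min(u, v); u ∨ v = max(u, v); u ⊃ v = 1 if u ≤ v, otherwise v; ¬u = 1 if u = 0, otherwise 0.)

0.25

The minimum is attained at a = 0.25, b = 0:
  (a ⊃ a): 0.25 ≤ 0.25, so result = 1
  ¬b: Gödel ¬ of 0 = 1 (operand is 0)
  ¬¬b: Gödel ¬ of 1 = 0 (operand ≠ 0)
  (a ⊃ ¬¬b): 0.25 > 0, so result = 0
  ((a ⊃ a) ∧ (a ⊃ ¬¬b)) = min(1, 0) = 0
  (b ⊃ b): 0 ≤ 0, so result = 1
  (a ∧ (b ⊃ b)) = min(0.25, 1) = 0.25
  ((a ∧ (b ⊃ b)) ∧ a) = min(0.25, 0.25) = 0.25
  (((a ⊃ a) ∧ (a ⊃ ¬¬b)) ∨ ((a ∧ (b ⊃ b)) ∧ a)) = max(0, 0.25) = 0.25
Checking all 25 assignments confirms none give a value below 0.25.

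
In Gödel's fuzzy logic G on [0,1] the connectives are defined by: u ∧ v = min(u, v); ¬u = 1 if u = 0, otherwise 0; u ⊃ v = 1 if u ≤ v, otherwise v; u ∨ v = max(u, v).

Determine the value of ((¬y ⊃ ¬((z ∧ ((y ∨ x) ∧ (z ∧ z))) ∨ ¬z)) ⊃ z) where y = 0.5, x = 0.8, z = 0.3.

¬y: Gödel ¬ of 0.5 = 0 (operand ≠ 0)
(y ∨ x) = max(0.5, 0.8) = 0.8
(z ∧ z) = min(0.3, 0.3) = 0.3
((y ∨ x) ∧ (z ∧ z)) = min(0.8, 0.3) = 0.3
(z ∧ ((y ∨ x) ∧ (z ∧ z))) = min(0.3, 0.3) = 0.3
¬z: Gödel ¬ of 0.3 = 0 (operand ≠ 0)
((z ∧ ((y ∨ x) ∧ (z ∧ z))) ∨ ¬z) = max(0.3, 0) = 0.3
¬((z ∧ ((y ∨ x) ∧ (z ∧ z))) ∨ ¬z): Gödel ¬ of 0.3 = 0 (operand ≠ 0)
(¬y ⊃ ¬((z ∧ ((y ∨ x) ∧ (z ∧ z))) ∨ ¬z)): 0 ≤ 0, so result = 1
((¬y ⊃ ¬((z ∧ ((y ∨ x) ∧ (z ∧ z))) ∨ ¬z)) ⊃ z): 1 > 0.3, so result = 0.3

0.30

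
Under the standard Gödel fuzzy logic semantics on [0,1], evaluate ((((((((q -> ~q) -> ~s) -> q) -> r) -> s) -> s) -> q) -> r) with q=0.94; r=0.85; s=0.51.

~q: Gödel ¬ of 0.94 = 0 (operand ≠ 0)
(q -> ~q): 0.94 > 0, so result = 0
~s: Gödel ¬ of 0.51 = 0 (operand ≠ 0)
((q -> ~q) -> ~s): 0 ≤ 0, so result = 1
(((q -> ~q) -> ~s) -> q): 1 > 0.94, so result = 0.94
((((q -> ~q) -> ~s) -> q) -> r): 0.94 > 0.85, so result = 0.85
(((((q -> ~q) -> ~s) -> q) -> r) -> s): 0.85 > 0.51, so result = 0.51
((((((q -> ~q) -> ~s) -> q) -> r) -> s) -> s): 0.51 ≤ 0.51, so result = 1
(((((((q -> ~q) -> ~s) -> q) -> r) -> s) -> s) -> q): 1 > 0.94, so result = 0.94
((((((((q -> ~q) -> ~s) -> q) -> r) -> s) -> s) -> q) -> r): 0.94 > 0.85, so result = 0.85

0.85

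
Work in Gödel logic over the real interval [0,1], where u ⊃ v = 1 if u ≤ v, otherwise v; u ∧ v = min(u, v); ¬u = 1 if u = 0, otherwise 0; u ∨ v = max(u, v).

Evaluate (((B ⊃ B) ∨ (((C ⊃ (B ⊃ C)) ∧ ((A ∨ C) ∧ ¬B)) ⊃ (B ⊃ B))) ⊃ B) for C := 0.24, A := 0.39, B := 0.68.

(B ⊃ B): 0.68 ≤ 0.68, so result = 1
(B ⊃ C): 0.68 > 0.24, so result = 0.24
(C ⊃ (B ⊃ C)): 0.24 ≤ 0.24, so result = 1
(A ∨ C) = max(0.39, 0.24) = 0.39
¬B: Gödel ¬ of 0.68 = 0 (operand ≠ 0)
((A ∨ C) ∧ ¬B) = min(0.39, 0) = 0
((C ⊃ (B ⊃ C)) ∧ ((A ∨ C) ∧ ¬B)) = min(1, 0) = 0
(B ⊃ B): 0.68 ≤ 0.68, so result = 1
(((C ⊃ (B ⊃ C)) ∧ ((A ∨ C) ∧ ¬B)) ⊃ (B ⊃ B)): 0 ≤ 1, so result = 1
((B ⊃ B) ∨ (((C ⊃ (B ⊃ C)) ∧ ((A ∨ C) ∧ ¬B)) ⊃ (B ⊃ B))) = max(1, 1) = 1
(((B ⊃ B) ∨ (((C ⊃ (B ⊃ C)) ∧ ((A ∨ C) ∧ ¬B)) ⊃ (B ⊃ B))) ⊃ B): 1 > 0.68, so result = 0.68

0.68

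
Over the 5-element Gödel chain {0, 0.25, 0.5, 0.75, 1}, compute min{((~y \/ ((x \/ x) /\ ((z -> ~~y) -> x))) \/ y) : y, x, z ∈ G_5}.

The minimum is attained at y = 0.25, x = 0, z = 0:
  ~y: Gödel ¬ of 0.25 = 0 (operand ≠ 0)
  (x \/ x) = max(0, 0) = 0
  ~y: Gödel ¬ of 0.25 = 0 (operand ≠ 0)
  ~~y: Gödel ¬ of 0 = 1 (operand is 0)
  (z -> ~~y): 0 ≤ 1, so result = 1
  ((z -> ~~y) -> x): 1 > 0, so result = 0
  ((x \/ x) /\ ((z -> ~~y) -> x)) = min(0, 0) = 0
  (~y \/ ((x \/ x) /\ ((z -> ~~y) -> x))) = max(0, 0) = 0
  ((~y \/ ((x \/ x) /\ ((z -> ~~y) -> x))) \/ y) = max(0, 0.25) = 0.25
Checking all 125 assignments confirms none give a value below 0.25.

0.25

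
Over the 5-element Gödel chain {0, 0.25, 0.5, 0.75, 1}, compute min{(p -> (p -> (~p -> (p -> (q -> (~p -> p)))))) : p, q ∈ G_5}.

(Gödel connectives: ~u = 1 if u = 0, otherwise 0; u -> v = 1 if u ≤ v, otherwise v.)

1.00

Every assignment gives 1. For instance at p = 0, q = 0:
  ~p: Gödel ¬ of 0 = 1 (operand is 0)
  ~p: Gödel ¬ of 0 = 1 (operand is 0)
  (~p -> p): 1 > 0, so result = 0
  (q -> (~p -> p)): 0 ≤ 0, so result = 1
  (p -> (q -> (~p -> p))): 0 ≤ 1, so result = 1
  (~p -> (p -> (q -> (~p -> p)))): 1 ≤ 1, so result = 1
  (p -> (~p -> (p -> (q -> (~p -> p))))): 0 ≤ 1, so result = 1
  (p -> (p -> (~p -> (p -> (q -> (~p -> p)))))): 0 ≤ 1, so result = 1
All 25 assignments give value 1 — the formula is a G_5-tautology.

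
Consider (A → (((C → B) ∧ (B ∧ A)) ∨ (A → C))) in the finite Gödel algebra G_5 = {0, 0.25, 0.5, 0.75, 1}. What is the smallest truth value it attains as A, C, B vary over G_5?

0.00

The minimum is attained at A = 0.25, C = 0, B = 0:
  (C → B): 0 ≤ 0, so result = 1
  (B ∧ A) = min(0, 0.25) = 0
  ((C → B) ∧ (B ∧ A)) = min(1, 0) = 0
  (A → C): 0.25 > 0, so result = 0
  (((C → B) ∧ (B ∧ A)) ∨ (A → C)) = max(0, 0) = 0
  (A → (((C → B) ∧ (B ∧ A)) ∨ (A → C))): 0.25 > 0, so result = 0
Checking all 125 assignments confirms none give a value below 0.00.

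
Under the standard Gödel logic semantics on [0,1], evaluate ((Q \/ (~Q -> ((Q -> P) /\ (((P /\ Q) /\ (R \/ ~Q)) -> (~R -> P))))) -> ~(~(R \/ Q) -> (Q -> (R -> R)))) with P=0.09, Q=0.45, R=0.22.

0.00

~Q: Gödel ¬ of 0.45 = 0 (operand ≠ 0)
(Q -> P): 0.45 > 0.09, so result = 0.09
(P /\ Q) = min(0.09, 0.45) = 0.09
~Q: Gödel ¬ of 0.45 = 0 (operand ≠ 0)
(R \/ ~Q) = max(0.22, 0) = 0.22
((P /\ Q) /\ (R \/ ~Q)) = min(0.09, 0.22) = 0.09
~R: Gödel ¬ of 0.22 = 0 (operand ≠ 0)
(~R -> P): 0 ≤ 0.09, so result = 1
(((P /\ Q) /\ (R \/ ~Q)) -> (~R -> P)): 0.09 ≤ 1, so result = 1
((Q -> P) /\ (((P /\ Q) /\ (R \/ ~Q)) -> (~R -> P))) = min(0.09, 1) = 0.09
(~Q -> ((Q -> P) /\ (((P /\ Q) /\ (R \/ ~Q)) -> (~R -> P)))): 0 ≤ 0.09, so result = 1
(Q \/ (~Q -> ((Q -> P) /\ (((P /\ Q) /\ (R \/ ~Q)) -> (~R -> P))))) = max(0.45, 1) = 1
(R \/ Q) = max(0.22, 0.45) = 0.45
~(R \/ Q): Gödel ¬ of 0.45 = 0 (operand ≠ 0)
(R -> R): 0.22 ≤ 0.22, so result = 1
(Q -> (R -> R)): 0.45 ≤ 1, so result = 1
(~(R \/ Q) -> (Q -> (R -> R))): 0 ≤ 1, so result = 1
~(~(R \/ Q) -> (Q -> (R -> R))): Gödel ¬ of 1 = 0 (operand ≠ 0)
((Q \/ (~Q -> ((Q -> P) /\ (((P /\ Q) /\ (R \/ ~Q)) -> (~R -> P))))) -> ~(~(R \/ Q) -> (Q -> (R -> R)))): 1 > 0, so result = 0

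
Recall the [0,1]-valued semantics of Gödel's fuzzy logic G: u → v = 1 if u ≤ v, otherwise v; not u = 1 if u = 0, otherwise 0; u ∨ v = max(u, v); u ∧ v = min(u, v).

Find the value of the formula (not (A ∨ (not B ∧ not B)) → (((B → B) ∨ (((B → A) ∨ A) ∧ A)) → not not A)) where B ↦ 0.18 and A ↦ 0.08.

not B: Gödel ¬ of 0.18 = 0 (operand ≠ 0)
not B: Gödel ¬ of 0.18 = 0 (operand ≠ 0)
(not B ∧ not B) = min(0, 0) = 0
(A ∨ (not B ∧ not B)) = max(0.08, 0) = 0.08
not (A ∨ (not B ∧ not B)): Gödel ¬ of 0.08 = 0 (operand ≠ 0)
(B → B): 0.18 ≤ 0.18, so result = 1
(B → A): 0.18 > 0.08, so result = 0.08
((B → A) ∨ A) = max(0.08, 0.08) = 0.08
(((B → A) ∨ A) ∧ A) = min(0.08, 0.08) = 0.08
((B → B) ∨ (((B → A) ∨ A) ∧ A)) = max(1, 0.08) = 1
not A: Gödel ¬ of 0.08 = 0 (operand ≠ 0)
not not A: Gödel ¬ of 0 = 1 (operand is 0)
(((B → B) ∨ (((B → A) ∨ A) ∧ A)) → not not A): 1 ≤ 1, so result = 1
(not (A ∨ (not B ∧ not B)) → (((B → B) ∨ (((B → A) ∨ A) ∧ A)) → not not A)): 0 ≤ 1, so result = 1

1.00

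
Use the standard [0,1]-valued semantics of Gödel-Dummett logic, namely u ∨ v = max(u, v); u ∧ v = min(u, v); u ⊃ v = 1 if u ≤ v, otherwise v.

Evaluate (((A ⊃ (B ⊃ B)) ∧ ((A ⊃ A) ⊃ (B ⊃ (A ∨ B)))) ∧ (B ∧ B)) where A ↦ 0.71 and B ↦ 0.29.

0.29

(B ⊃ B): 0.29 ≤ 0.29, so result = 1
(A ⊃ (B ⊃ B)): 0.71 ≤ 1, so result = 1
(A ⊃ A): 0.71 ≤ 0.71, so result = 1
(A ∨ B) = max(0.71, 0.29) = 0.71
(B ⊃ (A ∨ B)): 0.29 ≤ 0.71, so result = 1
((A ⊃ A) ⊃ (B ⊃ (A ∨ B))): 1 ≤ 1, so result = 1
((A ⊃ (B ⊃ B)) ∧ ((A ⊃ A) ⊃ (B ⊃ (A ∨ B)))) = min(1, 1) = 1
(B ∧ B) = min(0.29, 0.29) = 0.29
(((A ⊃ (B ⊃ B)) ∧ ((A ⊃ A) ⊃ (B ⊃ (A ∨ B)))) ∧ (B ∧ B)) = min(1, 0.29) = 0.29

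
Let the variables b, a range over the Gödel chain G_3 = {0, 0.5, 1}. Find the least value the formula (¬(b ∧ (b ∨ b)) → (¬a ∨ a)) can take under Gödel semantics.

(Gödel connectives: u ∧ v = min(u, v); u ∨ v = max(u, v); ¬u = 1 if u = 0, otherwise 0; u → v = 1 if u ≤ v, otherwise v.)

0.50

The minimum is attained at b = 0, a = 0.5:
  (b ∨ b) = max(0, 0) = 0
  (b ∧ (b ∨ b)) = min(0, 0) = 0
  ¬(b ∧ (b ∨ b)): Gödel ¬ of 0 = 1 (operand is 0)
  ¬a: Gödel ¬ of 0.5 = 0 (operand ≠ 0)
  (¬a ∨ a) = max(0, 0.5) = 0.5
  (¬(b ∧ (b ∨ b)) → (¬a ∨ a)): 1 > 0.5, so result = 0.5
Checking all 9 assignments confirms none give a value below 0.50.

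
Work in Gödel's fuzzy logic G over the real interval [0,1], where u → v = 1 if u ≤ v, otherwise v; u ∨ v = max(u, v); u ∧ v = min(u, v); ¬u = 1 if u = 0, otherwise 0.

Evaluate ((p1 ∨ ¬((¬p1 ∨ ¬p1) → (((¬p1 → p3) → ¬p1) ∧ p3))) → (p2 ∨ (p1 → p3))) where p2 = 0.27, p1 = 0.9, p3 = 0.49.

0.49

¬p1: Gödel ¬ of 0.9 = 0 (operand ≠ 0)
¬p1: Gödel ¬ of 0.9 = 0 (operand ≠ 0)
(¬p1 ∨ ¬p1) = max(0, 0) = 0
¬p1: Gödel ¬ of 0.9 = 0 (operand ≠ 0)
(¬p1 → p3): 0 ≤ 0.49, so result = 1
¬p1: Gödel ¬ of 0.9 = 0 (operand ≠ 0)
((¬p1 → p3) → ¬p1): 1 > 0, so result = 0
(((¬p1 → p3) → ¬p1) ∧ p3) = min(0, 0.49) = 0
((¬p1 ∨ ¬p1) → (((¬p1 → p3) → ¬p1) ∧ p3)): 0 ≤ 0, so result = 1
¬((¬p1 ∨ ¬p1) → (((¬p1 → p3) → ¬p1) ∧ p3)): Gödel ¬ of 1 = 0 (operand ≠ 0)
(p1 ∨ ¬((¬p1 ∨ ¬p1) → (((¬p1 → p3) → ¬p1) ∧ p3))) = max(0.9, 0) = 0.9
(p1 → p3): 0.9 > 0.49, so result = 0.49
(p2 ∨ (p1 → p3)) = max(0.27, 0.49) = 0.49
((p1 ∨ ¬((¬p1 ∨ ¬p1) → (((¬p1 → p3) → ¬p1) ∧ p3))) → (p2 ∨ (p1 → p3))): 0.9 > 0.49, so result = 0.49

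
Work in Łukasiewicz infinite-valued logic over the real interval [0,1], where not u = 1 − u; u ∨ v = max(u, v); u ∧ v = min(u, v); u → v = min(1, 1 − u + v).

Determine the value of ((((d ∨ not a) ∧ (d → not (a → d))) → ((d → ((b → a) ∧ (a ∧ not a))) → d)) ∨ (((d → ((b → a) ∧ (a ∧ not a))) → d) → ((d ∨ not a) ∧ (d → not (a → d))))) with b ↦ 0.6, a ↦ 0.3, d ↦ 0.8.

not a: Łukasiewicz ¬ gives 1 − 0.3 = 0.7
(d ∨ not a) = max(0.8, 0.7) = 0.8
(a → d): min(1, 1 − 0.3 + 0.8) = 1
not (a → d): Łukasiewicz ¬ gives 1 − 1 = 0
(d → not (a → d)): min(1, 1 − 0.8 + 0) = 0.2
((d ∨ not a) ∧ (d → not (a → d))) = min(0.8, 0.2) = 0.2
(b → a): min(1, 1 − 0.6 + 0.3) = 0.7
not a: Łukasiewicz ¬ gives 1 − 0.3 = 0.7
(a ∧ not a) = min(0.3, 0.7) = 0.3
((b → a) ∧ (a ∧ not a)) = min(0.7, 0.3) = 0.3
(d → ((b → a) ∧ (a ∧ not a))): min(1, 1 − 0.8 + 0.3) = 0.5
((d → ((b → a) ∧ (a ∧ not a))) → d): min(1, 1 − 0.5 + 0.8) = 1
(((d ∨ not a) ∧ (d → not (a → d))) → ((d → ((b → a) ∧ (a ∧ not a))) → d)): min(1, 1 − 0.2 + 1) = 1
(b → a): min(1, 1 − 0.6 + 0.3) = 0.7
not a: Łukasiewicz ¬ gives 1 − 0.3 = 0.7
(a ∧ not a) = min(0.3, 0.7) = 0.3
((b → a) ∧ (a ∧ not a)) = min(0.7, 0.3) = 0.3
(d → ((b → a) ∧ (a ∧ not a))): min(1, 1 − 0.8 + 0.3) = 0.5
((d → ((b → a) ∧ (a ∧ not a))) → d): min(1, 1 − 0.5 + 0.8) = 1
not a: Łukasiewicz ¬ gives 1 − 0.3 = 0.7
(d ∨ not a) = max(0.8, 0.7) = 0.8
(a → d): min(1, 1 − 0.3 + 0.8) = 1
not (a → d): Łukasiewicz ¬ gives 1 − 1 = 0
(d → not (a → d)): min(1, 1 − 0.8 + 0) = 0.2
((d ∨ not a) ∧ (d → not (a → d))) = min(0.8, 0.2) = 0.2
(((d → ((b → a) ∧ (a ∧ not a))) → d) → ((d ∨ not a) ∧ (d → not (a → d)))): min(1, 1 − 1 + 0.2) = 0.2
((((d ∨ not a) ∧ (d → not (a → d))) → ((d → ((b → a) ∧ (a ∧ not a))) → d)) ∨ (((d → ((b → a) ∧ (a ∧ not a))) → d) → ((d ∨ not a) ∧ (d → not (a → d))))) = max(1, 0.2) = 1

1.00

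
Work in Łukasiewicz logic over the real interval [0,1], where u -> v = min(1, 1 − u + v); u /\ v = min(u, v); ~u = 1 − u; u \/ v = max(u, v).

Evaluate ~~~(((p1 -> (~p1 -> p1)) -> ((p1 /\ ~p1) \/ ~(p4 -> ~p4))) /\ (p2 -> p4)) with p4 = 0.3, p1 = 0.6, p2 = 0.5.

0.60

~p1: Łukasiewicz ¬ gives 1 − 0.6 = 0.4
(~p1 -> p1): min(1, 1 − 0.4 + 0.6) = 1
(p1 -> (~p1 -> p1)): min(1, 1 − 0.6 + 1) = 1
~p1: Łukasiewicz ¬ gives 1 − 0.6 = 0.4
(p1 /\ ~p1) = min(0.6, 0.4) = 0.4
~p4: Łukasiewicz ¬ gives 1 − 0.3 = 0.7
(p4 -> ~p4): min(1, 1 − 0.3 + 0.7) = 1
~(p4 -> ~p4): Łukasiewicz ¬ gives 1 − 1 = 0
((p1 /\ ~p1) \/ ~(p4 -> ~p4)) = max(0.4, 0) = 0.4
((p1 -> (~p1 -> p1)) -> ((p1 /\ ~p1) \/ ~(p4 -> ~p4))): min(1, 1 − 1 + 0.4) = 0.4
(p2 -> p4): min(1, 1 − 0.5 + 0.3) = 0.8
(((p1 -> (~p1 -> p1)) -> ((p1 /\ ~p1) \/ ~(p4 -> ~p4))) /\ (p2 -> p4)) = min(0.4, 0.8) = 0.4
~(((p1 -> (~p1 -> p1)) -> ((p1 /\ ~p1) \/ ~(p4 -> ~p4))) /\ (p2 -> p4)): Łukasiewicz ¬ gives 1 − 0.4 = 0.6
~~(((p1 -> (~p1 -> p1)) -> ((p1 /\ ~p1) \/ ~(p4 -> ~p4))) /\ (p2 -> p4)): Łukasiewicz ¬ gives 1 − 0.6 = 0.4
~~~(((p1 -> (~p1 -> p1)) -> ((p1 /\ ~p1) \/ ~(p4 -> ~p4))) /\ (p2 -> p4)): Łukasiewicz ¬ gives 1 − 0.4 = 0.6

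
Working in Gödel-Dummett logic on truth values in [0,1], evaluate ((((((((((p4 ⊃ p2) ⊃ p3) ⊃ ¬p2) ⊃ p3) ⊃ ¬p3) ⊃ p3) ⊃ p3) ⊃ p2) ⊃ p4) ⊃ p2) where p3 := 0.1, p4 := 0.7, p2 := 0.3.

(p4 ⊃ p2): 0.7 > 0.3, so result = 0.3
((p4 ⊃ p2) ⊃ p3): 0.3 > 0.1, so result = 0.1
¬p2: Gödel ¬ of 0.3 = 0 (operand ≠ 0)
(((p4 ⊃ p2) ⊃ p3) ⊃ ¬p2): 0.1 > 0, so result = 0
((((p4 ⊃ p2) ⊃ p3) ⊃ ¬p2) ⊃ p3): 0 ≤ 0.1, so result = 1
¬p3: Gödel ¬ of 0.1 = 0 (operand ≠ 0)
(((((p4 ⊃ p2) ⊃ p3) ⊃ ¬p2) ⊃ p3) ⊃ ¬p3): 1 > 0, so result = 0
((((((p4 ⊃ p2) ⊃ p3) ⊃ ¬p2) ⊃ p3) ⊃ ¬p3) ⊃ p3): 0 ≤ 0.1, so result = 1
(((((((p4 ⊃ p2) ⊃ p3) ⊃ ¬p2) ⊃ p3) ⊃ ¬p3) ⊃ p3) ⊃ p3): 1 > 0.1, so result = 0.1
((((((((p4 ⊃ p2) ⊃ p3) ⊃ ¬p2) ⊃ p3) ⊃ ¬p3) ⊃ p3) ⊃ p3) ⊃ p2): 0.1 ≤ 0.3, so result = 1
(((((((((p4 ⊃ p2) ⊃ p3) ⊃ ¬p2) ⊃ p3) ⊃ ¬p3) ⊃ p3) ⊃ p3) ⊃ p2) ⊃ p4): 1 > 0.7, so result = 0.7
((((((((((p4 ⊃ p2) ⊃ p3) ⊃ ¬p2) ⊃ p3) ⊃ ¬p3) ⊃ p3) ⊃ p3) ⊃ p2) ⊃ p4) ⊃ p2): 0.7 > 0.3, so result = 0.3

0.30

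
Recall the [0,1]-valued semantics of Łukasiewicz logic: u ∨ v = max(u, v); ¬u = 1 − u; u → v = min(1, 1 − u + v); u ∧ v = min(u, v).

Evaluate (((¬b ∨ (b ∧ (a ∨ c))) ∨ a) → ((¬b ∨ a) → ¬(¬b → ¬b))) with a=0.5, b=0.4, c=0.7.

0.80

¬b: Łukasiewicz ¬ gives 1 − 0.4 = 0.6
(a ∨ c) = max(0.5, 0.7) = 0.7
(b ∧ (a ∨ c)) = min(0.4, 0.7) = 0.4
(¬b ∨ (b ∧ (a ∨ c))) = max(0.6, 0.4) = 0.6
((¬b ∨ (b ∧ (a ∨ c))) ∨ a) = max(0.6, 0.5) = 0.6
¬b: Łukasiewicz ¬ gives 1 − 0.4 = 0.6
(¬b ∨ a) = max(0.6, 0.5) = 0.6
¬b: Łukasiewicz ¬ gives 1 − 0.4 = 0.6
¬b: Łukasiewicz ¬ gives 1 − 0.4 = 0.6
(¬b → ¬b): min(1, 1 − 0.6 + 0.6) = 1
¬(¬b → ¬b): Łukasiewicz ¬ gives 1 − 1 = 0
((¬b ∨ a) → ¬(¬b → ¬b)): min(1, 1 − 0.6 + 0) = 0.4
(((¬b ∨ (b ∧ (a ∨ c))) ∨ a) → ((¬b ∨ a) → ¬(¬b → ¬b))): min(1, 1 − 0.6 + 0.4) = 0.8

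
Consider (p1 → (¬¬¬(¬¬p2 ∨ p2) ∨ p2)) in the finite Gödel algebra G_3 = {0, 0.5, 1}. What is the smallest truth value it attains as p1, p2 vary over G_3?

The minimum is attained at p1 = 1, p2 = 0.5:
  ¬p2: Gödel ¬ of 0.5 = 0 (operand ≠ 0)
  ¬¬p2: Gödel ¬ of 0 = 1 (operand is 0)
  (¬¬p2 ∨ p2) = max(1, 0.5) = 1
  ¬(¬¬p2 ∨ p2): Gödel ¬ of 1 = 0 (operand ≠ 0)
  ¬¬(¬¬p2 ∨ p2): Gödel ¬ of 0 = 1 (operand is 0)
  ¬¬¬(¬¬p2 ∨ p2): Gödel ¬ of 1 = 0 (operand ≠ 0)
  (¬¬¬(¬¬p2 ∨ p2) ∨ p2) = max(0, 0.5) = 0.5
  (p1 → (¬¬¬(¬¬p2 ∨ p2) ∨ p2)): 1 > 0.5, so result = 0.5
Checking all 9 assignments confirms none give a value below 0.50.

0.50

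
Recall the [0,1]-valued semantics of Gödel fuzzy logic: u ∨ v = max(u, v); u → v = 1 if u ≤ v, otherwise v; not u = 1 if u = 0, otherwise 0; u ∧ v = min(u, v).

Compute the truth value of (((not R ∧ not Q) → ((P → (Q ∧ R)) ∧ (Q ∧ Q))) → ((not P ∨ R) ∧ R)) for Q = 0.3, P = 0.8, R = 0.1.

0.10

not R: Gödel ¬ of 0.1 = 0 (operand ≠ 0)
not Q: Gödel ¬ of 0.3 = 0 (operand ≠ 0)
(not R ∧ not Q) = min(0, 0) = 0
(Q ∧ R) = min(0.3, 0.1) = 0.1
(P → (Q ∧ R)): 0.8 > 0.1, so result = 0.1
(Q ∧ Q) = min(0.3, 0.3) = 0.3
((P → (Q ∧ R)) ∧ (Q ∧ Q)) = min(0.1, 0.3) = 0.1
((not R ∧ not Q) → ((P → (Q ∧ R)) ∧ (Q ∧ Q))): 0 ≤ 0.1, so result = 1
not P: Gödel ¬ of 0.8 = 0 (operand ≠ 0)
(not P ∨ R) = max(0, 0.1) = 0.1
((not P ∨ R) ∧ R) = min(0.1, 0.1) = 0.1
(((not R ∧ not Q) → ((P → (Q ∧ R)) ∧ (Q ∧ Q))) → ((not P ∨ R) ∧ R)): 1 > 0.1, so result = 0.1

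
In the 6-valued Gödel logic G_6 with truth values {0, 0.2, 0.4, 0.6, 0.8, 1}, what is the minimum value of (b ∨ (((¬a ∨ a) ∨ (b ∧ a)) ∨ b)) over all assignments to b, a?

The minimum is attained at b = 0, a = 0.2:
  ¬a: Gödel ¬ of 0.2 = 0 (operand ≠ 0)
  (¬a ∨ a) = max(0, 0.2) = 0.2
  (b ∧ a) = min(0, 0.2) = 0
  ((¬a ∨ a) ∨ (b ∧ a)) = max(0.2, 0) = 0.2
  (((¬a ∨ a) ∨ (b ∧ a)) ∨ b) = max(0.2, 0) = 0.2
  (b ∨ (((¬a ∨ a) ∨ (b ∧ a)) ∨ b)) = max(0, 0.2) = 0.2
Checking all 36 assignments confirms none give a value below 0.20.

0.20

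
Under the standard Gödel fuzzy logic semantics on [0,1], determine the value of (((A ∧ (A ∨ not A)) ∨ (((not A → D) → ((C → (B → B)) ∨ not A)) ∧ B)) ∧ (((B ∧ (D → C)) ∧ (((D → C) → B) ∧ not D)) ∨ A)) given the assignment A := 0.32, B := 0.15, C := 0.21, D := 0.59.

0.32

not A: Gödel ¬ of 0.32 = 0 (operand ≠ 0)
(A ∨ not A) = max(0.32, 0) = 0.32
(A ∧ (A ∨ not A)) = min(0.32, 0.32) = 0.32
not A: Gödel ¬ of 0.32 = 0 (operand ≠ 0)
(not A → D): 0 ≤ 0.59, so result = 1
(B → B): 0.15 ≤ 0.15, so result = 1
(C → (B → B)): 0.21 ≤ 1, so result = 1
not A: Gödel ¬ of 0.32 = 0 (operand ≠ 0)
((C → (B → B)) ∨ not A) = max(1, 0) = 1
((not A → D) → ((C → (B → B)) ∨ not A)): 1 ≤ 1, so result = 1
(((not A → D) → ((C → (B → B)) ∨ not A)) ∧ B) = min(1, 0.15) = 0.15
((A ∧ (A ∨ not A)) ∨ (((not A → D) → ((C → (B → B)) ∨ not A)) ∧ B)) = max(0.32, 0.15) = 0.32
(D → C): 0.59 > 0.21, so result = 0.21
(B ∧ (D → C)) = min(0.15, 0.21) = 0.15
(D → C): 0.59 > 0.21, so result = 0.21
((D → C) → B): 0.21 > 0.15, so result = 0.15
not D: Gödel ¬ of 0.59 = 0 (operand ≠ 0)
(((D → C) → B) ∧ not D) = min(0.15, 0) = 0
((B ∧ (D → C)) ∧ (((D → C) → B) ∧ not D)) = min(0.15, 0) = 0
(((B ∧ (D → C)) ∧ (((D → C) → B) ∧ not D)) ∨ A) = max(0, 0.32) = 0.32
(((A ∧ (A ∨ not A)) ∨ (((not A → D) → ((C → (B → B)) ∨ not A)) ∧ B)) ∧ (((B ∧ (D → C)) ∧ (((D → C) → B) ∧ not D)) ∨ A)) = min(0.32, 0.32) = 0.32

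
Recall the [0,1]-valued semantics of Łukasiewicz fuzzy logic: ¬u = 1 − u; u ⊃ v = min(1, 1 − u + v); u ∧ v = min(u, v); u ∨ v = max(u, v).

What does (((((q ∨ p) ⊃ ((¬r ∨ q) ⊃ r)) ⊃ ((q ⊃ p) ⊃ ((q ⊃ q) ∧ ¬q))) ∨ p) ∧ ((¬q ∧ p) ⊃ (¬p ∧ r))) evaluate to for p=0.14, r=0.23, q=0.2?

0.86

(q ∨ p) = max(0.2, 0.14) = 0.2
¬r: Łukasiewicz ¬ gives 1 − 0.23 = 0.77
(¬r ∨ q) = max(0.77, 0.2) = 0.77
((¬r ∨ q) ⊃ r): min(1, 1 − 0.77 + 0.23) = 0.46
((q ∨ p) ⊃ ((¬r ∨ q) ⊃ r)): min(1, 1 − 0.2 + 0.46) = 1
(q ⊃ p): min(1, 1 − 0.2 + 0.14) = 0.94
(q ⊃ q): min(1, 1 − 0.2 + 0.2) = 1
¬q: Łukasiewicz ¬ gives 1 − 0.2 = 0.8
((q ⊃ q) ∧ ¬q) = min(1, 0.8) = 0.8
((q ⊃ p) ⊃ ((q ⊃ q) ∧ ¬q)): min(1, 1 − 0.94 + 0.8) = 0.86
(((q ∨ p) ⊃ ((¬r ∨ q) ⊃ r)) ⊃ ((q ⊃ p) ⊃ ((q ⊃ q) ∧ ¬q))): min(1, 1 − 1 + 0.86) = 0.86
((((q ∨ p) ⊃ ((¬r ∨ q) ⊃ r)) ⊃ ((q ⊃ p) ⊃ ((q ⊃ q) ∧ ¬q))) ∨ p) = max(0.86, 0.14) = 0.86
¬q: Łukasiewicz ¬ gives 1 − 0.2 = 0.8
(¬q ∧ p) = min(0.8, 0.14) = 0.14
¬p: Łukasiewicz ¬ gives 1 − 0.14 = 0.86
(¬p ∧ r) = min(0.86, 0.23) = 0.23
((¬q ∧ p) ⊃ (¬p ∧ r)): min(1, 1 − 0.14 + 0.23) = 1
(((((q ∨ p) ⊃ ((¬r ∨ q) ⊃ r)) ⊃ ((q ⊃ p) ⊃ ((q ⊃ q) ∧ ¬q))) ∨ p) ∧ ((¬q ∧ p) ⊃ (¬p ∧ r))) = min(0.86, 1) = 0.86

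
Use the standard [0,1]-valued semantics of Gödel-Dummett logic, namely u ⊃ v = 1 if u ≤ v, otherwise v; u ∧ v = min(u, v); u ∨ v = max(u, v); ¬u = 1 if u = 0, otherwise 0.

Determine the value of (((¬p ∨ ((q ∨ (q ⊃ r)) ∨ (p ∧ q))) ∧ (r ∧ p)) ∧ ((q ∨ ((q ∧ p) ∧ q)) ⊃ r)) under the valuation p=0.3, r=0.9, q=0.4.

0.30

¬p: Gödel ¬ of 0.3 = 0 (operand ≠ 0)
(q ⊃ r): 0.4 ≤ 0.9, so result = 1
(q ∨ (q ⊃ r)) = max(0.4, 1) = 1
(p ∧ q) = min(0.3, 0.4) = 0.3
((q ∨ (q ⊃ r)) ∨ (p ∧ q)) = max(1, 0.3) = 1
(¬p ∨ ((q ∨ (q ⊃ r)) ∨ (p ∧ q))) = max(0, 1) = 1
(r ∧ p) = min(0.9, 0.3) = 0.3
((¬p ∨ ((q ∨ (q ⊃ r)) ∨ (p ∧ q))) ∧ (r ∧ p)) = min(1, 0.3) = 0.3
(q ∧ p) = min(0.4, 0.3) = 0.3
((q ∧ p) ∧ q) = min(0.3, 0.4) = 0.3
(q ∨ ((q ∧ p) ∧ q)) = max(0.4, 0.3) = 0.4
((q ∨ ((q ∧ p) ∧ q)) ⊃ r): 0.4 ≤ 0.9, so result = 1
(((¬p ∨ ((q ∨ (q ⊃ r)) ∨ (p ∧ q))) ∧ (r ∧ p)) ∧ ((q ∨ ((q ∧ p) ∧ q)) ⊃ r)) = min(0.3, 1) = 0.3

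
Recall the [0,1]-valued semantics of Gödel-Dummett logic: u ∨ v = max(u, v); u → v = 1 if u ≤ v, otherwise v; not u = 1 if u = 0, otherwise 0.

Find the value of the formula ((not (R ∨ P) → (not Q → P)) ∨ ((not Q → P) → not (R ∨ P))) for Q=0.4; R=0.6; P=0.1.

1.00

(R ∨ P) = max(0.6, 0.1) = 0.6
not (R ∨ P): Gödel ¬ of 0.6 = 0 (operand ≠ 0)
not Q: Gödel ¬ of 0.4 = 0 (operand ≠ 0)
(not Q → P): 0 ≤ 0.1, so result = 1
(not (R ∨ P) → (not Q → P)): 0 ≤ 1, so result = 1
not Q: Gödel ¬ of 0.4 = 0 (operand ≠ 0)
(not Q → P): 0 ≤ 0.1, so result = 1
(R ∨ P) = max(0.6, 0.1) = 0.6
not (R ∨ P): Gödel ¬ of 0.6 = 0 (operand ≠ 0)
((not Q → P) → not (R ∨ P)): 1 > 0, so result = 0
((not (R ∨ P) → (not Q → P)) ∨ ((not Q → P) → not (R ∨ P))) = max(1, 0) = 1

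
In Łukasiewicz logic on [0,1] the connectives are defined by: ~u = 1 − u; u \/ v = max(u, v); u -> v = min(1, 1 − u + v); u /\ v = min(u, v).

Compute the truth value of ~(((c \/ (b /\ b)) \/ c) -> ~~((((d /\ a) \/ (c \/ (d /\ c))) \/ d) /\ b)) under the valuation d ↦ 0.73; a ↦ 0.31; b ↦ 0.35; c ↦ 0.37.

(b /\ b) = min(0.35, 0.35) = 0.35
(c \/ (b /\ b)) = max(0.37, 0.35) = 0.37
((c \/ (b /\ b)) \/ c) = max(0.37, 0.37) = 0.37
(d /\ a) = min(0.73, 0.31) = 0.31
(d /\ c) = min(0.73, 0.37) = 0.37
(c \/ (d /\ c)) = max(0.37, 0.37) = 0.37
((d /\ a) \/ (c \/ (d /\ c))) = max(0.31, 0.37) = 0.37
(((d /\ a) \/ (c \/ (d /\ c))) \/ d) = max(0.37, 0.73) = 0.73
((((d /\ a) \/ (c \/ (d /\ c))) \/ d) /\ b) = min(0.73, 0.35) = 0.35
~((((d /\ a) \/ (c \/ (d /\ c))) \/ d) /\ b): Łukasiewicz ¬ gives 1 − 0.35 = 0.65
~~((((d /\ a) \/ (c \/ (d /\ c))) \/ d) /\ b): Łukasiewicz ¬ gives 1 − 0.65 = 0.35
(((c \/ (b /\ b)) \/ c) -> ~~((((d /\ a) \/ (c \/ (d /\ c))) \/ d) /\ b)): min(1, 1 − 0.37 + 0.35) = 0.98
~(((c \/ (b /\ b)) \/ c) -> ~~((((d /\ a) \/ (c \/ (d /\ c))) \/ d) /\ b)): Łukasiewicz ¬ gives 1 − 0.98 = 0.02

0.02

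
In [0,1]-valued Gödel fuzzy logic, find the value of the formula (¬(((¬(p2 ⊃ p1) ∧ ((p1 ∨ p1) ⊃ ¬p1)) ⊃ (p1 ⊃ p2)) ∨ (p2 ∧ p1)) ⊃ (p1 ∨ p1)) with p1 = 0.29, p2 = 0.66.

(p2 ⊃ p1): 0.66 > 0.29, so result = 0.29
¬(p2 ⊃ p1): Gödel ¬ of 0.29 = 0 (operand ≠ 0)
(p1 ∨ p1) = max(0.29, 0.29) = 0.29
¬p1: Gödel ¬ of 0.29 = 0 (operand ≠ 0)
((p1 ∨ p1) ⊃ ¬p1): 0.29 > 0, so result = 0
(¬(p2 ⊃ p1) ∧ ((p1 ∨ p1) ⊃ ¬p1)) = min(0, 0) = 0
(p1 ⊃ p2): 0.29 ≤ 0.66, so result = 1
((¬(p2 ⊃ p1) ∧ ((p1 ∨ p1) ⊃ ¬p1)) ⊃ (p1 ⊃ p2)): 0 ≤ 1, so result = 1
(p2 ∧ p1) = min(0.66, 0.29) = 0.29
(((¬(p2 ⊃ p1) ∧ ((p1 ∨ p1) ⊃ ¬p1)) ⊃ (p1 ⊃ p2)) ∨ (p2 ∧ p1)) = max(1, 0.29) = 1
¬(((¬(p2 ⊃ p1) ∧ ((p1 ∨ p1) ⊃ ¬p1)) ⊃ (p1 ⊃ p2)) ∨ (p2 ∧ p1)): Gödel ¬ of 1 = 0 (operand ≠ 0)
(p1 ∨ p1) = max(0.29, 0.29) = 0.29
(¬(((¬(p2 ⊃ p1) ∧ ((p1 ∨ p1) ⊃ ¬p1)) ⊃ (p1 ⊃ p2)) ∨ (p2 ∧ p1)) ⊃ (p1 ∨ p1)): 0 ≤ 0.29, so result = 1

1.00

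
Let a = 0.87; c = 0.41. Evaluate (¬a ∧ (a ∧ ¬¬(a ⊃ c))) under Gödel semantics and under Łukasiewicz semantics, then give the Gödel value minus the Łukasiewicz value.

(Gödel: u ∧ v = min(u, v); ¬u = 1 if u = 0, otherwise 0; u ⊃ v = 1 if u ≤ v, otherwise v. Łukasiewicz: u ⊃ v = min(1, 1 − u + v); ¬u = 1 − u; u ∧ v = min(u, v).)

Gödel evaluation:
  ¬a: Gödel ¬ of 0.87 = 0 (operand ≠ 0)
  (a ⊃ c): 0.87 > 0.41, so result = 0.41
  ¬(a ⊃ c): Gödel ¬ of 0.41 = 0 (operand ≠ 0)
  ¬¬(a ⊃ c): Gödel ¬ of 0 = 1 (operand is 0)
  (a ∧ ¬¬(a ⊃ c)) = min(0.87, 1) = 0.87
  (¬a ∧ (a ∧ ¬¬(a ⊃ c))) = min(0, 0.87) = 0
  Gödel value = 0
Łukasiewicz evaluation:
  ¬a: Łukasiewicz ¬ gives 1 − 0.87 = 0.13
  (a ⊃ c): min(1, 1 − 0.87 + 0.41) = 0.54
  ¬(a ⊃ c): Łukasiewicz ¬ gives 1 − 0.54 = 0.46
  ¬¬(a ⊃ c): Łukasiewicz ¬ gives 1 − 0.46 = 0.54
  (a ∧ ¬¬(a ⊃ c)) = min(0.87, 0.54) = 0.54
  (¬a ∧ (a ∧ ¬¬(a ⊃ c))) = min(0.13, 0.54) = 0.13
  Łukasiewicz value = 0.13
Difference: 0 − 0.13 = -0.13

-0.13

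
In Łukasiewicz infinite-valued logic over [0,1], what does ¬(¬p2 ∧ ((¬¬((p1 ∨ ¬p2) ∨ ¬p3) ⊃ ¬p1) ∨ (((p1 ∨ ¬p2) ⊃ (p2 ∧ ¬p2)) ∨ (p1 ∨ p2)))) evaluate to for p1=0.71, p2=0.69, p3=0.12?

¬p2: Łukasiewicz ¬ gives 1 − 0.69 = 0.31
¬p2: Łukasiewicz ¬ gives 1 − 0.69 = 0.31
(p1 ∨ ¬p2) = max(0.71, 0.31) = 0.71
¬p3: Łukasiewicz ¬ gives 1 − 0.12 = 0.88
((p1 ∨ ¬p2) ∨ ¬p3) = max(0.71, 0.88) = 0.88
¬((p1 ∨ ¬p2) ∨ ¬p3): Łukasiewicz ¬ gives 1 − 0.88 = 0.12
¬¬((p1 ∨ ¬p2) ∨ ¬p3): Łukasiewicz ¬ gives 1 − 0.12 = 0.88
¬p1: Łukasiewicz ¬ gives 1 − 0.71 = 0.29
(¬¬((p1 ∨ ¬p2) ∨ ¬p3) ⊃ ¬p1): min(1, 1 − 0.88 + 0.29) = 0.41
¬p2: Łukasiewicz ¬ gives 1 − 0.69 = 0.31
(p1 ∨ ¬p2) = max(0.71, 0.31) = 0.71
¬p2: Łukasiewicz ¬ gives 1 − 0.69 = 0.31
(p2 ∧ ¬p2) = min(0.69, 0.31) = 0.31
((p1 ∨ ¬p2) ⊃ (p2 ∧ ¬p2)): min(1, 1 − 0.71 + 0.31) = 0.6
(p1 ∨ p2) = max(0.71, 0.69) = 0.71
(((p1 ∨ ¬p2) ⊃ (p2 ∧ ¬p2)) ∨ (p1 ∨ p2)) = max(0.6, 0.71) = 0.71
((¬¬((p1 ∨ ¬p2) ∨ ¬p3) ⊃ ¬p1) ∨ (((p1 ∨ ¬p2) ⊃ (p2 ∧ ¬p2)) ∨ (p1 ∨ p2))) = max(0.41, 0.71) = 0.71
(¬p2 ∧ ((¬¬((p1 ∨ ¬p2) ∨ ¬p3) ⊃ ¬p1) ∨ (((p1 ∨ ¬p2) ⊃ (p2 ∧ ¬p2)) ∨ (p1 ∨ p2)))) = min(0.31, 0.71) = 0.31
¬(¬p2 ∧ ((¬¬((p1 ∨ ¬p2) ∨ ¬p3) ⊃ ¬p1) ∨ (((p1 ∨ ¬p2) ⊃ (p2 ∧ ¬p2)) ∨ (p1 ∨ p2)))): Łukasiewicz ¬ gives 1 − 0.31 = 0.69

0.69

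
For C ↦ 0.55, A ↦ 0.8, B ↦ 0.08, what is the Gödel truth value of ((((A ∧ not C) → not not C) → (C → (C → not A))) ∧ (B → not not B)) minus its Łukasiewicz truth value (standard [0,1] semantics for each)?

-1.00

Gödel evaluation:
  not C: Gödel ¬ of 0.55 = 0 (operand ≠ 0)
  (A ∧ not C) = min(0.8, 0) = 0
  not C: Gödel ¬ of 0.55 = 0 (operand ≠ 0)
  not not C: Gödel ¬ of 0 = 1 (operand is 0)
  ((A ∧ not C) → not not C): 0 ≤ 1, so result = 1
  not A: Gödel ¬ of 0.8 = 0 (operand ≠ 0)
  (C → not A): 0.55 > 0, so result = 0
  (C → (C → not A)): 0.55 > 0, so result = 0
  (((A ∧ not C) → not not C) → (C → (C → not A))): 1 > 0, so result = 0
  not B: Gödel ¬ of 0.08 = 0 (operand ≠ 0)
  not not B: Gödel ¬ of 0 = 1 (operand is 0)
  (B → not not B): 0.08 ≤ 1, so result = 1
  ((((A ∧ not C) → not not C) → (C → (C → not A))) ∧ (B → not not B)) = min(0, 1) = 0
  Gödel value = 0
Łukasiewicz evaluation:
  not C: Łukasiewicz ¬ gives 1 − 0.55 = 0.45
  (A ∧ not C) = min(0.8, 0.45) = 0.45
  not C: Łukasiewicz ¬ gives 1 − 0.55 = 0.45
  not not C: Łukasiewicz ¬ gives 1 − 0.45 = 0.55
  ((A ∧ not C) → not not C): min(1, 1 − 0.45 + 0.55) = 1
  not A: Łukasiewicz ¬ gives 1 − 0.8 = 0.2
  (C → not A): min(1, 1 − 0.55 + 0.2) = 0.65
  (C → (C → not A)): min(1, 1 − 0.55 + 0.65) = 1
  (((A ∧ not C) → not not C) → (C → (C → not A))): min(1, 1 − 1 + 1) = 1
  not B: Łukasiewicz ¬ gives 1 − 0.08 = 0.92
  not not B: Łukasiewicz ¬ gives 1 − 0.92 = 0.08
  (B → not not B): min(1, 1 − 0.08 + 0.08) = 1
  ((((A ∧ not C) → not not C) → (C → (C → not A))) ∧ (B → not not B)) = min(1, 1) = 1
  Łukasiewicz value = 1
Difference: 0 − 1 = -1.00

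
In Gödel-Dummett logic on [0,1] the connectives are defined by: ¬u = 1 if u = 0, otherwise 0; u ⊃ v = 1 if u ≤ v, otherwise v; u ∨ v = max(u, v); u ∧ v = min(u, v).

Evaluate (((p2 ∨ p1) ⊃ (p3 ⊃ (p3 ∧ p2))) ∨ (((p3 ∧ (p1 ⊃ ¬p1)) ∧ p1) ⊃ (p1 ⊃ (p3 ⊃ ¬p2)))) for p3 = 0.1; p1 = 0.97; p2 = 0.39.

1.00

(p2 ∨ p1) = max(0.39, 0.97) = 0.97
(p3 ∧ p2) = min(0.1, 0.39) = 0.1
(p3 ⊃ (p3 ∧ p2)): 0.1 ≤ 0.1, so result = 1
((p2 ∨ p1) ⊃ (p3 ⊃ (p3 ∧ p2))): 0.97 ≤ 1, so result = 1
¬p1: Gödel ¬ of 0.97 = 0 (operand ≠ 0)
(p1 ⊃ ¬p1): 0.97 > 0, so result = 0
(p3 ∧ (p1 ⊃ ¬p1)) = min(0.1, 0) = 0
((p3 ∧ (p1 ⊃ ¬p1)) ∧ p1) = min(0, 0.97) = 0
¬p2: Gödel ¬ of 0.39 = 0 (operand ≠ 0)
(p3 ⊃ ¬p2): 0.1 > 0, so result = 0
(p1 ⊃ (p3 ⊃ ¬p2)): 0.97 > 0, so result = 0
(((p3 ∧ (p1 ⊃ ¬p1)) ∧ p1) ⊃ (p1 ⊃ (p3 ⊃ ¬p2))): 0 ≤ 0, so result = 1
(((p2 ∨ p1) ⊃ (p3 ⊃ (p3 ∧ p2))) ∨ (((p3 ∧ (p1 ⊃ ¬p1)) ∧ p1) ⊃ (p1 ⊃ (p3 ⊃ ¬p2)))) = max(1, 1) = 1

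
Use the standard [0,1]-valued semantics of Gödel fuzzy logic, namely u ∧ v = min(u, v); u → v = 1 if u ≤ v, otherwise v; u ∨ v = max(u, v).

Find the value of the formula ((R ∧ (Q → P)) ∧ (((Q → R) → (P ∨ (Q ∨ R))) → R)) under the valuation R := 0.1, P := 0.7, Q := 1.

0.10

(Q → P): 1 > 0.7, so result = 0.7
(R ∧ (Q → P)) = min(0.1, 0.7) = 0.1
(Q → R): 1 > 0.1, so result = 0.1
(Q ∨ R) = max(1, 0.1) = 1
(P ∨ (Q ∨ R)) = max(0.7, 1) = 1
((Q → R) → (P ∨ (Q ∨ R))): 0.1 ≤ 1, so result = 1
(((Q → R) → (P ∨ (Q ∨ R))) → R): 1 > 0.1, so result = 0.1
((R ∧ (Q → P)) ∧ (((Q → R) → (P ∨ (Q ∨ R))) → R)) = min(0.1, 0.1) = 0.1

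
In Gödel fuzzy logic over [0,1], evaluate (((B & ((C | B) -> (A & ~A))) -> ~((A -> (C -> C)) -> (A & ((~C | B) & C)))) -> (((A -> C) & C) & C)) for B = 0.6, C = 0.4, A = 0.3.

0.40

(C | B) = max(0.4, 0.6) = 0.6
~A: Gödel ¬ of 0.3 = 0 (operand ≠ 0)
(A & ~A) = min(0.3, 0) = 0
((C | B) -> (A & ~A)): 0.6 > 0, so result = 0
(B & ((C | B) -> (A & ~A))) = min(0.6, 0) = 0
(C -> C): 0.4 ≤ 0.4, so result = 1
(A -> (C -> C)): 0.3 ≤ 1, so result = 1
~C: Gödel ¬ of 0.4 = 0 (operand ≠ 0)
(~C | B) = max(0, 0.6) = 0.6
((~C | B) & C) = min(0.6, 0.4) = 0.4
(A & ((~C | B) & C)) = min(0.3, 0.4) = 0.3
((A -> (C -> C)) -> (A & ((~C | B) & C))): 1 > 0.3, so result = 0.3
~((A -> (C -> C)) -> (A & ((~C | B) & C))): Gödel ¬ of 0.3 = 0 (operand ≠ 0)
((B & ((C | B) -> (A & ~A))) -> ~((A -> (C -> C)) -> (A & ((~C | B) & C)))): 0 ≤ 0, so result = 1
(A -> C): 0.3 ≤ 0.4, so result = 1
((A -> C) & C) = min(1, 0.4) = 0.4
(((A -> C) & C) & C) = min(0.4, 0.4) = 0.4
(((B & ((C | B) -> (A & ~A))) -> ~((A -> (C -> C)) -> (A & ((~C | B) & C)))) -> (((A -> C) & C) & C)): 1 > 0.4, so result = 0.4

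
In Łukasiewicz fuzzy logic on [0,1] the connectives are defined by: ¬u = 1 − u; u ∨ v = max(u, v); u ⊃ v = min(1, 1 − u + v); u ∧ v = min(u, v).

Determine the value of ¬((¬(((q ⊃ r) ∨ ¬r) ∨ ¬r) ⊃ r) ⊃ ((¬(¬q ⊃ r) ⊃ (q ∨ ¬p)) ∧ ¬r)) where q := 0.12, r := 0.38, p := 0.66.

(q ⊃ r): min(1, 1 − 0.12 + 0.38) = 1
¬r: Łukasiewicz ¬ gives 1 − 0.38 = 0.62
((q ⊃ r) ∨ ¬r) = max(1, 0.62) = 1
¬r: Łukasiewicz ¬ gives 1 − 0.38 = 0.62
(((q ⊃ r) ∨ ¬r) ∨ ¬r) = max(1, 0.62) = 1
¬(((q ⊃ r) ∨ ¬r) ∨ ¬r): Łukasiewicz ¬ gives 1 − 1 = 0
(¬(((q ⊃ r) ∨ ¬r) ∨ ¬r) ⊃ r): min(1, 1 − 0 + 0.38) = 1
¬q: Łukasiewicz ¬ gives 1 − 0.12 = 0.88
(¬q ⊃ r): min(1, 1 − 0.88 + 0.38) = 0.5
¬(¬q ⊃ r): Łukasiewicz ¬ gives 1 − 0.5 = 0.5
¬p: Łukasiewicz ¬ gives 1 − 0.66 = 0.34
(q ∨ ¬p) = max(0.12, 0.34) = 0.34
(¬(¬q ⊃ r) ⊃ (q ∨ ¬p)): min(1, 1 − 0.5 + 0.34) = 0.84
¬r: Łukasiewicz ¬ gives 1 − 0.38 = 0.62
((¬(¬q ⊃ r) ⊃ (q ∨ ¬p)) ∧ ¬r) = min(0.84, 0.62) = 0.62
((¬(((q ⊃ r) ∨ ¬r) ∨ ¬r) ⊃ r) ⊃ ((¬(¬q ⊃ r) ⊃ (q ∨ ¬p)) ∧ ¬r)): min(1, 1 − 1 + 0.62) = 0.62
¬((¬(((q ⊃ r) ∨ ¬r) ∨ ¬r) ⊃ r) ⊃ ((¬(¬q ⊃ r) ⊃ (q ∨ ¬p)) ∧ ¬r)): Łukasiewicz ¬ gives 1 − 0.62 = 0.38

0.38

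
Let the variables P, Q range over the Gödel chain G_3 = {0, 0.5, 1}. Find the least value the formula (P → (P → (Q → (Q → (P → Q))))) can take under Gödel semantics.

1.00

Every assignment gives 1. For instance at P = 0, Q = 0:
  (P → Q): 0 ≤ 0, so result = 1
  (Q → (P → Q)): 0 ≤ 1, so result = 1
  (Q → (Q → (P → Q))): 0 ≤ 1, so result = 1
  (P → (Q → (Q → (P → Q)))): 0 ≤ 1, so result = 1
  (P → (P → (Q → (Q → (P → Q))))): 0 ≤ 1, so result = 1
All 9 assignments give value 1 — the formula is a G_3-tautology.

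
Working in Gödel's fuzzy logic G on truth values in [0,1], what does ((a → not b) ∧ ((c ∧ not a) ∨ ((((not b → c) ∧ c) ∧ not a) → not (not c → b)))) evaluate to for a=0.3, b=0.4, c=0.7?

not b: Gödel ¬ of 0.4 = 0 (operand ≠ 0)
(a → not b): 0.3 > 0, so result = 0
not a: Gödel ¬ of 0.3 = 0 (operand ≠ 0)
(c ∧ not a) = min(0.7, 0) = 0
not b: Gödel ¬ of 0.4 = 0 (operand ≠ 0)
(not b → c): 0 ≤ 0.7, so result = 1
((not b → c) ∧ c) = min(1, 0.7) = 0.7
not a: Gödel ¬ of 0.3 = 0 (operand ≠ 0)
(((not b → c) ∧ c) ∧ not a) = min(0.7, 0) = 0
not c: Gödel ¬ of 0.7 = 0 (operand ≠ 0)
(not c → b): 0 ≤ 0.4, so result = 1
not (not c → b): Gödel ¬ of 1 = 0 (operand ≠ 0)
((((not b → c) ∧ c) ∧ not a) → not (not c → b)): 0 ≤ 0, so result = 1
((c ∧ not a) ∨ ((((not b → c) ∧ c) ∧ not a) → not (not c → b))) = max(0, 1) = 1
((a → not b) ∧ ((c ∧ not a) ∨ ((((not b → c) ∧ c) ∧ not a) → not (not c → b)))) = min(0, 1) = 0

0.00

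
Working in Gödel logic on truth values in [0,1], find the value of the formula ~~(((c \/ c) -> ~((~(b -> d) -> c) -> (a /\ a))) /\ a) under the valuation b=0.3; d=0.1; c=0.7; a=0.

(c \/ c) = max(0.7, 0.7) = 0.7
(b -> d): 0.3 > 0.1, so result = 0.1
~(b -> d): Gödel ¬ of 0.1 = 0 (operand ≠ 0)
(~(b -> d) -> c): 0 ≤ 0.7, so result = 1
(a /\ a) = min(0, 0) = 0
((~(b -> d) -> c) -> (a /\ a)): 1 > 0, so result = 0
~((~(b -> d) -> c) -> (a /\ a)): Gödel ¬ of 0 = 1 (operand is 0)
((c \/ c) -> ~((~(b -> d) -> c) -> (a /\ a))): 0.7 ≤ 1, so result = 1
(((c \/ c) -> ~((~(b -> d) -> c) -> (a /\ a))) /\ a) = min(1, 0) = 0
~(((c \/ c) -> ~((~(b -> d) -> c) -> (a /\ a))) /\ a): Gödel ¬ of 0 = 1 (operand is 0)
~~(((c \/ c) -> ~((~(b -> d) -> c) -> (a /\ a))) /\ a): Gödel ¬ of 1 = 0 (operand ≠ 0)

0.00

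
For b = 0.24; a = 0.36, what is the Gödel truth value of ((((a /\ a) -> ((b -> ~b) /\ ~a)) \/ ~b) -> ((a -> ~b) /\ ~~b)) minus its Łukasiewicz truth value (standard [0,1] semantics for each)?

Gödel evaluation:
  (a /\ a) = min(0.36, 0.36) = 0.36
  ~b: Gödel ¬ of 0.24 = 0 (operand ≠ 0)
  (b -> ~b): 0.24 > 0, so result = 0
  ~a: Gödel ¬ of 0.36 = 0 (operand ≠ 0)
  ((b -> ~b) /\ ~a) = min(0, 0) = 0
  ((a /\ a) -> ((b -> ~b) /\ ~a)): 0.36 > 0, so result = 0
  ~b: Gödel ¬ of 0.24 = 0 (operand ≠ 0)
  (((a /\ a) -> ((b -> ~b) /\ ~a)) \/ ~b) = max(0, 0) = 0
  ~b: Gödel ¬ of 0.24 = 0 (operand ≠ 0)
  (a -> ~b): 0.36 > 0, so result = 0
  ~b: Gödel ¬ of 0.24 = 0 (operand ≠ 0)
  ~~b: Gödel ¬ of 0 = 1 (operand is 0)
  ((a -> ~b) /\ ~~b) = min(0, 1) = 0
  ((((a /\ a) -> ((b -> ~b) /\ ~a)) \/ ~b) -> ((a -> ~b) /\ ~~b)): 0 ≤ 0, so result = 1
  Gödel value = 1
Łukasiewicz evaluation:
  (a /\ a) = min(0.36, 0.36) = 0.36
  ~b: Łukasiewicz ¬ gives 1 − 0.24 = 0.76
  (b -> ~b): min(1, 1 − 0.24 + 0.76) = 1
  ~a: Łukasiewicz ¬ gives 1 − 0.36 = 0.64
  ((b -> ~b) /\ ~a) = min(1, 0.64) = 0.64
  ((a /\ a) -> ((b -> ~b) /\ ~a)): min(1, 1 − 0.36 + 0.64) = 1
  ~b: Łukasiewicz ¬ gives 1 − 0.24 = 0.76
  (((a /\ a) -> ((b -> ~b) /\ ~a)) \/ ~b) = max(1, 0.76) = 1
  ~b: Łukasiewicz ¬ gives 1 − 0.24 = 0.76
  (a -> ~b): min(1, 1 − 0.36 + 0.76) = 1
  ~b: Łukasiewicz ¬ gives 1 − 0.24 = 0.76
  ~~b: Łukasiewicz ¬ gives 1 − 0.76 = 0.24
  ((a -> ~b) /\ ~~b) = min(1, 0.24) = 0.24
  ((((a /\ a) -> ((b -> ~b) /\ ~a)) \/ ~b) -> ((a -> ~b) /\ ~~b)): min(1, 1 − 1 + 0.24) = 0.24
  Łukasiewicz value = 0.24
Difference: 1 − 0.24 = 0.76

0.76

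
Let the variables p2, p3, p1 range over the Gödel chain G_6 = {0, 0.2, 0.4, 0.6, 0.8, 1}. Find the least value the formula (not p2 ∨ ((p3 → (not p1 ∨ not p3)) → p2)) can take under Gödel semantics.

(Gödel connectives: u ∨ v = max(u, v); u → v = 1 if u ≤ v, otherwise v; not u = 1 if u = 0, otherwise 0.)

The minimum is attained at p2 = 0.2, p3 = 0, p1 = 0:
  not p2: Gödel ¬ of 0.2 = 0 (operand ≠ 0)
  not p1: Gödel ¬ of 0 = 1 (operand is 0)
  not p3: Gödel ¬ of 0 = 1 (operand is 0)
  (not p1 ∨ not p3) = max(1, 1) = 1
  (p3 → (not p1 ∨ not p3)): 0 ≤ 1, so result = 1
  ((p3 → (not p1 ∨ not p3)) → p2): 1 > 0.2, so result = 0.2
  (not p2 ∨ ((p3 → (not p1 ∨ not p3)) → p2)) = max(0, 0.2) = 0.2
Checking all 216 assignments confirms none give a value below 0.20.

0.20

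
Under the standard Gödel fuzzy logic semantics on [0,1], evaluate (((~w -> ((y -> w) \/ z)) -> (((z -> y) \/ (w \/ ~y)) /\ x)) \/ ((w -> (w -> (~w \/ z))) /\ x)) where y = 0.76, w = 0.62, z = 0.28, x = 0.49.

0.49

~w: Gödel ¬ of 0.62 = 0 (operand ≠ 0)
(y -> w): 0.76 > 0.62, so result = 0.62
((y -> w) \/ z) = max(0.62, 0.28) = 0.62
(~w -> ((y -> w) \/ z)): 0 ≤ 0.62, so result = 1
(z -> y): 0.28 ≤ 0.76, so result = 1
~y: Gödel ¬ of 0.76 = 0 (operand ≠ 0)
(w \/ ~y) = max(0.62, 0) = 0.62
((z -> y) \/ (w \/ ~y)) = max(1, 0.62) = 1
(((z -> y) \/ (w \/ ~y)) /\ x) = min(1, 0.49) = 0.49
((~w -> ((y -> w) \/ z)) -> (((z -> y) \/ (w \/ ~y)) /\ x)): 1 > 0.49, so result = 0.49
~w: Gödel ¬ of 0.62 = 0 (operand ≠ 0)
(~w \/ z) = max(0, 0.28) = 0.28
(w -> (~w \/ z)): 0.62 > 0.28, so result = 0.28
(w -> (w -> (~w \/ z))): 0.62 > 0.28, so result = 0.28
((w -> (w -> (~w \/ z))) /\ x) = min(0.28, 0.49) = 0.28
(((~w -> ((y -> w) \/ z)) -> (((z -> y) \/ (w \/ ~y)) /\ x)) \/ ((w -> (w -> (~w \/ z))) /\ x)) = max(0.49, 0.28) = 0.49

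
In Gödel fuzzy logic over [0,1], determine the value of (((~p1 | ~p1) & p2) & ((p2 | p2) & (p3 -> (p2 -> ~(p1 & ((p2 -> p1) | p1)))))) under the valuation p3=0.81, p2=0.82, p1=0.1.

~p1: Gödel ¬ of 0.1 = 0 (operand ≠ 0)
~p1: Gödel ¬ of 0.1 = 0 (operand ≠ 0)
(~p1 | ~p1) = max(0, 0) = 0
((~p1 | ~p1) & p2) = min(0, 0.82) = 0
(p2 | p2) = max(0.82, 0.82) = 0.82
(p2 -> p1): 0.82 > 0.1, so result = 0.1
((p2 -> p1) | p1) = max(0.1, 0.1) = 0.1
(p1 & ((p2 -> p1) | p1)) = min(0.1, 0.1) = 0.1
~(p1 & ((p2 -> p1) | p1)): Gödel ¬ of 0.1 = 0 (operand ≠ 0)
(p2 -> ~(p1 & ((p2 -> p1) | p1))): 0.82 > 0, so result = 0
(p3 -> (p2 -> ~(p1 & ((p2 -> p1) | p1)))): 0.81 > 0, so result = 0
((p2 | p2) & (p3 -> (p2 -> ~(p1 & ((p2 -> p1) | p1))))) = min(0.82, 0) = 0
(((~p1 | ~p1) & p2) & ((p2 | p2) & (p3 -> (p2 -> ~(p1 & ((p2 -> p1) | p1)))))) = min(0, 0) = 0

0.00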